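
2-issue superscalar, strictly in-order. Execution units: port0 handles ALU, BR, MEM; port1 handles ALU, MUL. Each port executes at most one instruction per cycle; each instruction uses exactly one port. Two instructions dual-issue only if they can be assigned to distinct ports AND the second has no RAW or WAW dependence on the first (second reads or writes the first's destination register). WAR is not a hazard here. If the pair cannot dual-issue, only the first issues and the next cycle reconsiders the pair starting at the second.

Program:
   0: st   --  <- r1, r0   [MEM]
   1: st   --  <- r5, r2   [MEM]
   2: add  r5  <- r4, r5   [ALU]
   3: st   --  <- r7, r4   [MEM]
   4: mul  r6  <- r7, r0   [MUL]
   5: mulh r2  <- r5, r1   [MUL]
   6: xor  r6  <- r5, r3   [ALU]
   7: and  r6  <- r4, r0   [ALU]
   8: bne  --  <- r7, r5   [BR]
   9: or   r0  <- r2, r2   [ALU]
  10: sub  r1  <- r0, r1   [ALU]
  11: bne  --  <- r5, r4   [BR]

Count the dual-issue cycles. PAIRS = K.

PAIRS = 5

0. st @i0  | no-port MEM/MEM
1. st+add @i1&i2  | 2-wide
2. st+mul @i3&i4  | 2-wide
3. mulh+xor @i5&i6  | 2-wide
4. and+bne @i7&i8  | 2-wide
5. or @i9  | RAW r0
6. sub+bne @i10&i11  | 2-wide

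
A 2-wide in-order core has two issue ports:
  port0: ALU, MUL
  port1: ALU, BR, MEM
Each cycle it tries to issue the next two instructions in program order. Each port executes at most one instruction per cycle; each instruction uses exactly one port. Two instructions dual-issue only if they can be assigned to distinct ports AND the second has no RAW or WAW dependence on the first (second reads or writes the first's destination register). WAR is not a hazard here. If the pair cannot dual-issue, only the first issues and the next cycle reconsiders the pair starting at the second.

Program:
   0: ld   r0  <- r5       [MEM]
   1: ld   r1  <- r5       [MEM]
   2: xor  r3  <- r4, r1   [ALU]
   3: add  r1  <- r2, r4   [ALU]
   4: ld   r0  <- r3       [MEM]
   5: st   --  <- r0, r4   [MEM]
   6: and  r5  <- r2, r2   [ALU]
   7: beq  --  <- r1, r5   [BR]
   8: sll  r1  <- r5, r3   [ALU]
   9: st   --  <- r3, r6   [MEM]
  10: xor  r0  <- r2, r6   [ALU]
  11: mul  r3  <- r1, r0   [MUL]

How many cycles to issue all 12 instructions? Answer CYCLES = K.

CYCLES = 8

  cy0 -> i0 (ld) no-port MEM/MEM
  cy1 -> i1 (ld) RAW r1
  cy2 -> i2+i3 (xor;add) dual
  cy3 -> i4 (ld) no-port MEM/MEM
  cy4 -> i5+i6 (st;and) dual
  cy5 -> i7+i8 (beq;sll) dual
  cy6 -> i9+i10 (st;xor) dual
  cy7 -> i11 (mul) tail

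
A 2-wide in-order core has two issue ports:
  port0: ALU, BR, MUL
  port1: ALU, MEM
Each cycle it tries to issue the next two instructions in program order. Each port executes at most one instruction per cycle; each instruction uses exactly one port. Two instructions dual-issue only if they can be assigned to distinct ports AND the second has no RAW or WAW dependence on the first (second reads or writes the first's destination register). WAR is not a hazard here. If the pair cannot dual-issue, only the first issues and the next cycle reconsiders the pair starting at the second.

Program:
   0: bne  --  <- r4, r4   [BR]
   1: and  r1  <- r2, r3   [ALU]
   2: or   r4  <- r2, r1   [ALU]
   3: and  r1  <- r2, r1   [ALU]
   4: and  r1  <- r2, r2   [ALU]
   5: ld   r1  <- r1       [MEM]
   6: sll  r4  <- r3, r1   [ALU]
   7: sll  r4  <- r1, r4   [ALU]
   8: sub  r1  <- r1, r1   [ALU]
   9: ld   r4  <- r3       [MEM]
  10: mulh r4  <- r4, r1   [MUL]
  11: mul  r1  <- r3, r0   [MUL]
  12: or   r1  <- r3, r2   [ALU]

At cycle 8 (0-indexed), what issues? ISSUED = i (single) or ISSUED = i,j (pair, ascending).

t=0 i0,i1:bne and ; dual
t=1 i2,i3:or and ; dual
t=2 i4:and ; RAW+WAW r1
t=3 i5:ld ; RAW r1
t=4 i6:sll ; RAW+WAW r4
t=5 i7,i8:sll sub ; dual
t=6 i9:ld ; RAW+WAW r4
t=7 i10:mulh ; no-port MUL/MUL
t=8 i11:mul ; WAW r1
t=9 i12:or ; tail

ISSUED = 11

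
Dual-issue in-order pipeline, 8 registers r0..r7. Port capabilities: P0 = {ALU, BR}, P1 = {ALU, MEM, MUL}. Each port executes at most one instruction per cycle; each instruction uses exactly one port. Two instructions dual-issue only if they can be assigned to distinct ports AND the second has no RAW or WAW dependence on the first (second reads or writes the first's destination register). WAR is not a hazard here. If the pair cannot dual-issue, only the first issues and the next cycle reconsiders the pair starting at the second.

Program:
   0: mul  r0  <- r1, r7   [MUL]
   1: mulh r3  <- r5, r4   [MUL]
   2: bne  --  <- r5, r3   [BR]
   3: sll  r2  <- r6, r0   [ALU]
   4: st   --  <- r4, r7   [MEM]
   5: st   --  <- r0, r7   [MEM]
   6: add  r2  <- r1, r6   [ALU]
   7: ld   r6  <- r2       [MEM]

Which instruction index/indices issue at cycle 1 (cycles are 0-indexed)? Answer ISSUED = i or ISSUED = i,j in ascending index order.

0. mul.MUL @i0  | no-port MUL/MUL
1. mulh.MUL @i1  | RAW r3
2. bne.BR sll.ALU @i2&i3  | pair
3. st.MEM @i4  | no-port MEM/MEM
4. st.MEM add.ALU @i5&i6  | pair
5. ld.MEM @i7  | tail

ISSUED = 1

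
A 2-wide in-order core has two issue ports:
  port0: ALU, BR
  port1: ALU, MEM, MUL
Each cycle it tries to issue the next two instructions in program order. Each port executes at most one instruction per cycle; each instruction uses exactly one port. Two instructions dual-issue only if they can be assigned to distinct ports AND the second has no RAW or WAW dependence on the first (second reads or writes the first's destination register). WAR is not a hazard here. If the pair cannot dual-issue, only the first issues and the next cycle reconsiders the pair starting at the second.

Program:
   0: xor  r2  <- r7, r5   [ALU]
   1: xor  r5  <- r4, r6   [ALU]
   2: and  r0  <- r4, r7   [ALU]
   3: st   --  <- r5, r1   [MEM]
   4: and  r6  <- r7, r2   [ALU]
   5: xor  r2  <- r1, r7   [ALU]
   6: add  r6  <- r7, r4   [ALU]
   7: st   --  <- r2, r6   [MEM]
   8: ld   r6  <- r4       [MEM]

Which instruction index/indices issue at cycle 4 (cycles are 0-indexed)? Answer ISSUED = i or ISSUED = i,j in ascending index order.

  cy0 -> i0/i1 (xor.ALU/xor.ALU) 2-wide
  cy1 -> i2/i3 (and.ALU/st.MEM) 2-wide
  cy2 -> i4/i5 (and.ALU/xor.ALU) 2-wide
  cy3 -> i6 (add.ALU) RAW r6
  cy4 -> i7 (st.MEM) no-port MEM/MEM
  cy5 -> i8 (ld.MEM) tail

ISSUED = 7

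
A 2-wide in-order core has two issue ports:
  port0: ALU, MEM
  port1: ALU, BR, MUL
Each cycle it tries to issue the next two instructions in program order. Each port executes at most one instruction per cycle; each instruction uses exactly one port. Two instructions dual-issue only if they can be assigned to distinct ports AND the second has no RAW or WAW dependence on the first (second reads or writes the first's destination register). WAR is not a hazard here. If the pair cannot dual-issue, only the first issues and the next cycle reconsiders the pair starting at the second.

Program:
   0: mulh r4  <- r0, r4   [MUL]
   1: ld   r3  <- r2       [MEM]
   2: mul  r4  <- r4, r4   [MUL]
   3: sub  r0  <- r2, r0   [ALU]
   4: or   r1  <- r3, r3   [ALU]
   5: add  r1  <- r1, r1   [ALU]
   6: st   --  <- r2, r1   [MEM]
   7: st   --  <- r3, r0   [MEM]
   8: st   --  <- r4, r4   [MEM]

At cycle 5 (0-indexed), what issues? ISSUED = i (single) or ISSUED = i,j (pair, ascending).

ISSUED = 7

t=0 i0&i1:mulh.MUL ld.MEM ; 2-wide
t=1 i2&i3:mul.MUL sub.ALU ; 2-wide
t=2 i4:or.ALU ; RAW+WAW r1
t=3 i5:add.ALU ; RAW r1
t=4 i6:st.MEM ; no-port MEM/MEM
t=5 i7:st.MEM ; no-port MEM/MEM
t=6 i8:st.MEM ; tail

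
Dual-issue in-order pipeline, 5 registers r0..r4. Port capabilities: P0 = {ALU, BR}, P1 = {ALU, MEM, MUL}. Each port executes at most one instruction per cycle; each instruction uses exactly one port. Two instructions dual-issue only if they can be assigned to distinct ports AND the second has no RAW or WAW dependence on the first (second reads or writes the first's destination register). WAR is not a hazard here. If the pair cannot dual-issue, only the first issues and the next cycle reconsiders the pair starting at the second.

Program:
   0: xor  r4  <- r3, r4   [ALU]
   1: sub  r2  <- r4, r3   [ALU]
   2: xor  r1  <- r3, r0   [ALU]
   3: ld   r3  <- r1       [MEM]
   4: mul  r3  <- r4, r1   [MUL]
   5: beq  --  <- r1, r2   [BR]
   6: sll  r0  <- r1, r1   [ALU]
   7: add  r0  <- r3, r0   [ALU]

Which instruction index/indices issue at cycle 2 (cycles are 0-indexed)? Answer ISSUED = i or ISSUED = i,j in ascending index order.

t=0 i0:xor ; RAW r4
t=1 i1&i2:sub/xor ; dual
t=2 i3:ld ; no-port MEM/MUL
t=3 i4&i5:mul/beq ; dual
t=4 i6:sll ; RAW+WAW r0
t=5 i7:add ; tail

ISSUED = 3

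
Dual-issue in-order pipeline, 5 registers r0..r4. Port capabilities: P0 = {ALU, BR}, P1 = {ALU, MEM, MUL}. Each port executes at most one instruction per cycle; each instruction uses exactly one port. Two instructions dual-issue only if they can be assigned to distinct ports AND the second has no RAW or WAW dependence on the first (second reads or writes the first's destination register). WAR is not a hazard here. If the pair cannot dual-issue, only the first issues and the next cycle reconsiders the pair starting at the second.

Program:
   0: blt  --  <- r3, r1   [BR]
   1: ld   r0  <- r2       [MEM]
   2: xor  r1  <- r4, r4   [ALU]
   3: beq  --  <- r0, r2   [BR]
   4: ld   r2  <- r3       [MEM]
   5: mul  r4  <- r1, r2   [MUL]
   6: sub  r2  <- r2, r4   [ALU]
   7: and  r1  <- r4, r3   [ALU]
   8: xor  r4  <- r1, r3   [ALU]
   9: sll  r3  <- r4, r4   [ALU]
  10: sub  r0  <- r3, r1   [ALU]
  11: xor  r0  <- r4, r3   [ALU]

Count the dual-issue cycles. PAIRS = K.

c0: i0&i1 blt.BR ld.MEM  dual
c1: i2&i3 xor.ALU beq.BR  dual
c2: i4 ld.MEM  no-port MEM/MUL
c3: i5 mul.MUL  RAW r4
c4: i6&i7 sub.ALU and.ALU  dual
c5: i8 xor.ALU  RAW r4
c6: i9 sll.ALU  RAW r3
c7: i10 sub.ALU  WAW r0
c8: i11 xor.ALU  tail

PAIRS = 3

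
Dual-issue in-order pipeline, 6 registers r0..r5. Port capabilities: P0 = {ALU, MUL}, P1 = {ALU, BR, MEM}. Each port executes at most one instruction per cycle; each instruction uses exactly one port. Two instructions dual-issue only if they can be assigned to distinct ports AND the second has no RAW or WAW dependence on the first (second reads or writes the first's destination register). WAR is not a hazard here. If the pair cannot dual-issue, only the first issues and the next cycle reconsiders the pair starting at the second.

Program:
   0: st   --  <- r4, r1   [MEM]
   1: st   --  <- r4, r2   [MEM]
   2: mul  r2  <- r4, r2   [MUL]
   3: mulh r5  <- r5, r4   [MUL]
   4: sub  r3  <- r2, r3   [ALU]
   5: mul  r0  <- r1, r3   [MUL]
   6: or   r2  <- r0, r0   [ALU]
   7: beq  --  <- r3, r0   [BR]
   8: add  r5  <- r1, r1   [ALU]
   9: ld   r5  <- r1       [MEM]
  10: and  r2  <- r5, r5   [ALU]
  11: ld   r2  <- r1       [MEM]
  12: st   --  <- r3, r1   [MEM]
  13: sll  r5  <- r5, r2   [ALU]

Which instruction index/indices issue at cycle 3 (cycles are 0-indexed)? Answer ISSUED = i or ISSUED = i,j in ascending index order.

ISSUED = 5

c0: i0 st  no-port MEM/MEM
c1: i1+i2 st+mul  pair
c2: i3+i4 mulh+sub  pair
c3: i5 mul  RAW r0
c4: i6+i7 or+beq  pair
c5: i8 add  WAW r5
c6: i9 ld  RAW r5
c7: i10 and  WAW r2
c8: i11 ld  no-port MEM/MEM
c9: i12+i13 st+sll  pair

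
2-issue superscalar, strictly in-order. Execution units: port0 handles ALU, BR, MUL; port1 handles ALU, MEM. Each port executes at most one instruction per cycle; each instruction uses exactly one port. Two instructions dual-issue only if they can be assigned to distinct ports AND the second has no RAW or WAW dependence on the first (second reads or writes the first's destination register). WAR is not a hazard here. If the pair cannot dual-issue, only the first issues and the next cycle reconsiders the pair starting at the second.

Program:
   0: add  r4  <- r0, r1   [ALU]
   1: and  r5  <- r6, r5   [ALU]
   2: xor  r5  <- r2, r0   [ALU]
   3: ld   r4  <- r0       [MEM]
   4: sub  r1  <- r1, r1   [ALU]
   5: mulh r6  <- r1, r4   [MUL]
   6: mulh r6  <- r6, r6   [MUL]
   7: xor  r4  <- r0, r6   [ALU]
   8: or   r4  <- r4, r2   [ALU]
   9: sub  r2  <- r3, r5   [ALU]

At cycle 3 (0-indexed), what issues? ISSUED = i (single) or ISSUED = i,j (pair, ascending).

ISSUED = 5

[0] i0&i1  add.ALU;and.ALU  -- 2-wide
[1] i2&i3  xor.ALU;ld.MEM  -- 2-wide
[2] i4  sub.ALU  -- RAW r1
[3] i5  mulh.MUL  -- no-port MUL/MUL
[4] i6  mulh.MUL  -- RAW r6
[5] i7  xor.ALU  -- RAW+WAW r4
[6] i8&i9  or.ALU;sub.ALU  -- 2-wide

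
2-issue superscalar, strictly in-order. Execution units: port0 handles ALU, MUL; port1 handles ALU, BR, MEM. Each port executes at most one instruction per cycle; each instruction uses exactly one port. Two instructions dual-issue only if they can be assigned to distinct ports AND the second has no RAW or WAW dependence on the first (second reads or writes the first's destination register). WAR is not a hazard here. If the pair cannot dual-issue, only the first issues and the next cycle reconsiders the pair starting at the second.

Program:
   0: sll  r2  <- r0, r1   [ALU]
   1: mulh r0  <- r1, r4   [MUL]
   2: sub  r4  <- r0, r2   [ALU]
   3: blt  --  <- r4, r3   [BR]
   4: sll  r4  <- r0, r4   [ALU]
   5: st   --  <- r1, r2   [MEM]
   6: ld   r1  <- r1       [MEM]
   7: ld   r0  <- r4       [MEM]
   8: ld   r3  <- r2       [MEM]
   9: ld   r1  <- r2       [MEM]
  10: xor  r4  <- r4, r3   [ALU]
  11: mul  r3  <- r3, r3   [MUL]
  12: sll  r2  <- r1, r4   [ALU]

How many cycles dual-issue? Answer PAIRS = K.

PAIRS = 4

t=0 i0/i1:sll.ALU mulh.MUL ; dual
t=1 i2:sub.ALU ; RAW r4
t=2 i3/i4:blt.BR sll.ALU ; dual
t=3 i5:st.MEM ; no-port MEM/MEM
t=4 i6:ld.MEM ; no-port MEM/MEM
t=5 i7:ld.MEM ; no-port MEM/MEM
t=6 i8:ld.MEM ; no-port MEM/MEM
t=7 i9/i10:ld.MEM xor.ALU ; dual
t=8 i11/i12:mul.MUL sll.ALU ; dual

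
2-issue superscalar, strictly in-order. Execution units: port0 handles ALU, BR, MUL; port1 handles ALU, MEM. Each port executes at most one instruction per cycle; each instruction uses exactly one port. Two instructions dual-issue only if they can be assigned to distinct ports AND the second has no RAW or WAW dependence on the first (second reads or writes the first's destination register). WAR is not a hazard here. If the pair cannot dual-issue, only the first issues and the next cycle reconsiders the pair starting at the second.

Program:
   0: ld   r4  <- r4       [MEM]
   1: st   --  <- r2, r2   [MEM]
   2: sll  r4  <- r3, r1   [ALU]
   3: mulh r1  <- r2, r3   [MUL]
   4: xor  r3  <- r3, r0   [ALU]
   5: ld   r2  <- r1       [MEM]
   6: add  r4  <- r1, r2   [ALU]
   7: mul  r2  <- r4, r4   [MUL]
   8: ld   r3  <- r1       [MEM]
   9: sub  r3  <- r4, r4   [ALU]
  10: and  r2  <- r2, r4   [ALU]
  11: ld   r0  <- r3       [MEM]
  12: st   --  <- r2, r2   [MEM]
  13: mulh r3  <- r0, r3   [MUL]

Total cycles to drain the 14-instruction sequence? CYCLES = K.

0. ld @i0  | no-port MEM/MEM
1. st;sll @i1&i2  | dual
2. mulh;xor @i3&i4  | dual
3. ld @i5  | RAW r2
4. add @i6  | RAW r4
5. mul;ld @i7&i8  | dual
6. sub;and @i9&i10  | dual
7. ld @i11  | no-port MEM/MEM
8. st;mulh @i12&i13  | dual

CYCLES = 9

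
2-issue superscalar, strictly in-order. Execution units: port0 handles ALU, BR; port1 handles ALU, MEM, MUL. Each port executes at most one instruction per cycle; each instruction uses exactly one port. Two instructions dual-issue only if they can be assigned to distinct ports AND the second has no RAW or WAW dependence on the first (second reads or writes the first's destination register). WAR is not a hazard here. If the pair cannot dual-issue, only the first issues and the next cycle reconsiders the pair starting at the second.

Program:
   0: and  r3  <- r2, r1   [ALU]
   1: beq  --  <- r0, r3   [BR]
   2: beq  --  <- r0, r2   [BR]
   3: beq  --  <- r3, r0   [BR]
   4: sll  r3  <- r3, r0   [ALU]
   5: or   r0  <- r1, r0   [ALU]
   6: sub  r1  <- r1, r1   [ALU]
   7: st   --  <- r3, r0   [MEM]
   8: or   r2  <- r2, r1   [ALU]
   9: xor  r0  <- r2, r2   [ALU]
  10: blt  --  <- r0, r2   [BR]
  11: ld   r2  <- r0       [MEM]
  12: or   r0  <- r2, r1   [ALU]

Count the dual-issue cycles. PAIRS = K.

PAIRS = 4

0. and.ALU @i0  | RAW r3
1. beq.BR @i1  | no-port BR/BR
2. beq.BR @i2  | no-port BR/BR
3. beq.BR+sll.ALU @i3+i4  | pair
4. or.ALU+sub.ALU @i5+i6  | pair
5. st.MEM+or.ALU @i7+i8  | pair
6. xor.ALU @i9  | RAW r0
7. blt.BR+ld.MEM @i10+i11  | pair
8. or.ALU @i12  | tail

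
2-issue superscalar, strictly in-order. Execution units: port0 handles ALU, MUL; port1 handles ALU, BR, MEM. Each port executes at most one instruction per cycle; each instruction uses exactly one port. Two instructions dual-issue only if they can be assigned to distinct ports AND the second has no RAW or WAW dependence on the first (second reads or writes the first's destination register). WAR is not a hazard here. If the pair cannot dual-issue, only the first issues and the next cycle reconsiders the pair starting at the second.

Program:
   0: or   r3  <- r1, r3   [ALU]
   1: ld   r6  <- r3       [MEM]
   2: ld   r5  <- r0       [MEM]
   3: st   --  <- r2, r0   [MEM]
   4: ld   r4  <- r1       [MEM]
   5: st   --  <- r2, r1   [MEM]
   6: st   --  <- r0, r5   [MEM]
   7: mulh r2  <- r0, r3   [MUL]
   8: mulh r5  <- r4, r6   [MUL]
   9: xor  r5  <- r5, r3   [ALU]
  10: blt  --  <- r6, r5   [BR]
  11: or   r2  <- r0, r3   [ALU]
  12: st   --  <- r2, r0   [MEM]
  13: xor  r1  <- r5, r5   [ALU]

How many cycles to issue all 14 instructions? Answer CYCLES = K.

t=0 i0:or.ALU ; RAW r3
t=1 i1:ld.MEM ; no-port MEM/MEM
t=2 i2:ld.MEM ; no-port MEM/MEM
t=3 i3:st.MEM ; no-port MEM/MEM
t=4 i4:ld.MEM ; no-port MEM/MEM
t=5 i5:st.MEM ; no-port MEM/MEM
t=6 i6+i7:st.MEM;mulh.MUL ; pair
t=7 i8:mulh.MUL ; RAW+WAW r5
t=8 i9:xor.ALU ; RAW r5
t=9 i10+i11:blt.BR;or.ALU ; pair
t=10 i12+i13:st.MEM;xor.ALU ; pair

CYCLES = 11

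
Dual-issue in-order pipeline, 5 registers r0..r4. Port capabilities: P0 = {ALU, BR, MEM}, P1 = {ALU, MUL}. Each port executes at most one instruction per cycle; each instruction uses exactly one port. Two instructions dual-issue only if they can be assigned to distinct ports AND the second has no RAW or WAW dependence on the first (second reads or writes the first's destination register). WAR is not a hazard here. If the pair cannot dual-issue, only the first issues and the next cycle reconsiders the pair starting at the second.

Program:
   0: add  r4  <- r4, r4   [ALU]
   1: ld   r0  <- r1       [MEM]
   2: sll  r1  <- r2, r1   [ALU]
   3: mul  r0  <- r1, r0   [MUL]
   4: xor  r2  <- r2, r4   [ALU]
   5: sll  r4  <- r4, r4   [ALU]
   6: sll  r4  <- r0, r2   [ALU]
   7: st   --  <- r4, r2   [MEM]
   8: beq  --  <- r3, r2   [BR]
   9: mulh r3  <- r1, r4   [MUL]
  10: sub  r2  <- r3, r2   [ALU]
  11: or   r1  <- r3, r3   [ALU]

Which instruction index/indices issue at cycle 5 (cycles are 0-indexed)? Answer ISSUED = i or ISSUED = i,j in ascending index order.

#0 head=0: add.ALU/ld.MEM i0,i1 2-wide
#1 head=2: sll.ALU i2 RAW r1
#2 head=3: mul.MUL/xor.ALU i3,i4 2-wide
#3 head=5: sll.ALU i5 WAW r4
#4 head=6: sll.ALU i6 RAW r4
#5 head=7: st.MEM i7 no-port MEM/BR
#6 head=8: beq.BR/mulh.MUL i8,i9 2-wide
#7 head=10: sub.ALU/or.ALU i10,i11 2-wide

ISSUED = 7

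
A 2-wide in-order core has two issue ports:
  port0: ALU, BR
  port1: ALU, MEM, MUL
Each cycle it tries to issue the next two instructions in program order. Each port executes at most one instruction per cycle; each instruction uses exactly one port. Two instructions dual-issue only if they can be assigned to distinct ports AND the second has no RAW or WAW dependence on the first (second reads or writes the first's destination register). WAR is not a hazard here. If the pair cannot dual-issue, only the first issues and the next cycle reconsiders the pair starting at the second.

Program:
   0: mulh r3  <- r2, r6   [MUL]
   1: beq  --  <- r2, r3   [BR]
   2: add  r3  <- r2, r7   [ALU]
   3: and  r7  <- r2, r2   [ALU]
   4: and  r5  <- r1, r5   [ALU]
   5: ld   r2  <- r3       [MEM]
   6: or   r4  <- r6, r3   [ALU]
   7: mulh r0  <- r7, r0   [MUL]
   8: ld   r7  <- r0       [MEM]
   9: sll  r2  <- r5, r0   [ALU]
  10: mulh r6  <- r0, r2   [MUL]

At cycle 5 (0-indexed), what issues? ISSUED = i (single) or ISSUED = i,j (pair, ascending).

ISSUED = 8,9

[0] i0  mulh.MUL  -- RAW r3
[1] i1+i2  beq.BR add.ALU  -- pair
[2] i3+i4  and.ALU and.ALU  -- pair
[3] i5+i6  ld.MEM or.ALU  -- pair
[4] i7  mulh.MUL  -- no-port MUL/MEM
[5] i8+i9  ld.MEM sll.ALU  -- pair
[6] i10  mulh.MUL  -- tail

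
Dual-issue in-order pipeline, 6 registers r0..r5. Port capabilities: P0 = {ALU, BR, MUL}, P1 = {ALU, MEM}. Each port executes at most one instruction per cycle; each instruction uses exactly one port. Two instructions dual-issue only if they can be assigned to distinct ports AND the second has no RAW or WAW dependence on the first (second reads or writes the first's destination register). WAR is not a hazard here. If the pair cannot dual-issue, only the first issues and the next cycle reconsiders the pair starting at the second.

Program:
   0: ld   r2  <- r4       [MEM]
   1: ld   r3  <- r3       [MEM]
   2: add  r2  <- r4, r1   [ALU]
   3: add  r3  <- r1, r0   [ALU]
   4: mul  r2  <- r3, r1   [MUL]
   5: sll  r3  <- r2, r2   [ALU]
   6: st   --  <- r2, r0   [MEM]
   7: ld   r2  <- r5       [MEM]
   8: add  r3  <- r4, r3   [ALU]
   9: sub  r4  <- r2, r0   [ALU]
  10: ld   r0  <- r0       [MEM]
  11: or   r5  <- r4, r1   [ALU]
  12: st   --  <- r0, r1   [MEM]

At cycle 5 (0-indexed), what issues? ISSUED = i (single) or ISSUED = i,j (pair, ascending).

ISSUED = 7,8

[0] i0  ld  -- no-port MEM/MEM
[1] i1,i2  ld+add  -- 2-wide
[2] i3  add  -- RAW r3
[3] i4  mul  -- RAW r2
[4] i5,i6  sll+st  -- 2-wide
[5] i7,i8  ld+add  -- 2-wide
[6] i9,i10  sub+ld  -- 2-wide
[7] i11,i12  or+st  -- 2-wide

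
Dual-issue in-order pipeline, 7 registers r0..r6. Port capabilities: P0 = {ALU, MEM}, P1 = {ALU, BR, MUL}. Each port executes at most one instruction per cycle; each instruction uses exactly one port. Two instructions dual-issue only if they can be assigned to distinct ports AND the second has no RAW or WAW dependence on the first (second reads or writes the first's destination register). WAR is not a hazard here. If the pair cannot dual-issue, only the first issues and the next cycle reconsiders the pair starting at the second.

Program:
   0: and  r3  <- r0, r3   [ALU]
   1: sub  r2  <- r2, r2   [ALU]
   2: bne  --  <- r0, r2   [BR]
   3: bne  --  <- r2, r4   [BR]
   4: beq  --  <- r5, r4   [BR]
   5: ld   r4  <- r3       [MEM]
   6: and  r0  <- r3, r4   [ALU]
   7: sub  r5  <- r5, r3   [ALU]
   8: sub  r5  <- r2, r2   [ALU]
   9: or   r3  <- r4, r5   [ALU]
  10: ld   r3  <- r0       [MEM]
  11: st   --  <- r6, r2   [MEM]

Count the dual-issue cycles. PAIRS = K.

PAIRS = 3

0. and.ALU+sub.ALU @i0,i1  | 2-wide
1. bne.BR @i2  | no-port BR/BR
2. bne.BR @i3  | no-port BR/BR
3. beq.BR+ld.MEM @i4,i5  | 2-wide
4. and.ALU+sub.ALU @i6,i7  | 2-wide
5. sub.ALU @i8  | RAW r5
6. or.ALU @i9  | WAW r3
7. ld.MEM @i10  | no-port MEM/MEM
8. st.MEM @i11  | tail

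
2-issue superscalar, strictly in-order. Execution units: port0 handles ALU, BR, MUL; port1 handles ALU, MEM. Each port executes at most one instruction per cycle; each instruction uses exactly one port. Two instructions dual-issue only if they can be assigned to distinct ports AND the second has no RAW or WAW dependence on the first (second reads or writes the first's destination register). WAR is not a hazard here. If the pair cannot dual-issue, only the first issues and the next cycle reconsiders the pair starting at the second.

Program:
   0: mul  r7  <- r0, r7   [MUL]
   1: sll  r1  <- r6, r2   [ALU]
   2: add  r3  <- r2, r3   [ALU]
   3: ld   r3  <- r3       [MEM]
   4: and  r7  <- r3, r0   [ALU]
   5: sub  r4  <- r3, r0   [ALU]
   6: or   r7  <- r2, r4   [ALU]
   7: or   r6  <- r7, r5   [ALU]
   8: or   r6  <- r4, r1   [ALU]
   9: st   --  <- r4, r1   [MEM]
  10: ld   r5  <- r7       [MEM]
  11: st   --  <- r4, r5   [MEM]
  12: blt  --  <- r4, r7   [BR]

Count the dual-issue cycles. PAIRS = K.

PAIRS = 4

[0] i0/i1  mul+sll  -- pair
[1] i2  add  -- RAW+WAW r3
[2] i3  ld  -- RAW r3
[3] i4/i5  and+sub  -- pair
[4] i6  or  -- RAW r7
[5] i7  or  -- WAW r6
[6] i8/i9  or+st  -- pair
[7] i10  ld  -- no-port MEM/MEM
[8] i11/i12  st+blt  -- pair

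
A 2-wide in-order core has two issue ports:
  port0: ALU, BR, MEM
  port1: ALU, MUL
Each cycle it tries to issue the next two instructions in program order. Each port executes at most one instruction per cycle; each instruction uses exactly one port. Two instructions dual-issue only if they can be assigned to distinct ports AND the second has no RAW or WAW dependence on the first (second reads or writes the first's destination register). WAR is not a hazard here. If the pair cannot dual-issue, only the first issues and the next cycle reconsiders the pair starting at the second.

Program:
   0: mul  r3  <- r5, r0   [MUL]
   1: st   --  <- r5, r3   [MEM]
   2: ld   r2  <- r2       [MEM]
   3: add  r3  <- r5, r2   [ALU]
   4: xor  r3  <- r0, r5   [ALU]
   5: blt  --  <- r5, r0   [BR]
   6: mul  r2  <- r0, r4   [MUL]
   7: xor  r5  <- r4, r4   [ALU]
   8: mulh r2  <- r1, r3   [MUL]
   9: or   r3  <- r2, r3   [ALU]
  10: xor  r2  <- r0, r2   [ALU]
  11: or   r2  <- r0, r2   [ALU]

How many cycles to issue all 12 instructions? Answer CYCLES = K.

t=0 i0:mul ; RAW r3
t=1 i1:st ; no-port MEM/MEM
t=2 i2:ld ; RAW r2
t=3 i3:add ; WAW r3
t=4 i4&i5:xor/blt ; pair
t=5 i6&i7:mul/xor ; pair
t=6 i8:mulh ; RAW r2
t=7 i9&i10:or/xor ; pair
t=8 i11:or ; tail

CYCLES = 9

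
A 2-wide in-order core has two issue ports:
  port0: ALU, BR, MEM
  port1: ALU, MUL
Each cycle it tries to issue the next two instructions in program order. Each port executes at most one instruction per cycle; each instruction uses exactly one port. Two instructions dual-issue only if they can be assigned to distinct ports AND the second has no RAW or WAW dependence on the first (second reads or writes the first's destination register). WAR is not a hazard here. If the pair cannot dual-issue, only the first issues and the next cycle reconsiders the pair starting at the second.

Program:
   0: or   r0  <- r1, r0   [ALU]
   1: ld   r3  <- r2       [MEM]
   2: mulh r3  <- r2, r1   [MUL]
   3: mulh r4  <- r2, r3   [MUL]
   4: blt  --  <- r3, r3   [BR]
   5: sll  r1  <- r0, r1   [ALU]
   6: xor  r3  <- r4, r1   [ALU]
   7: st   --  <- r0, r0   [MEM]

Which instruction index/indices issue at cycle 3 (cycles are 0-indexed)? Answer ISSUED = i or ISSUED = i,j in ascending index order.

t=0 i0&i1:or;ld ; 2-wide
t=1 i2:mulh ; no-port MUL/MUL
t=2 i3&i4:mulh;blt ; 2-wide
t=3 i5:sll ; RAW r1
t=4 i6&i7:xor;st ; 2-wide

ISSUED = 5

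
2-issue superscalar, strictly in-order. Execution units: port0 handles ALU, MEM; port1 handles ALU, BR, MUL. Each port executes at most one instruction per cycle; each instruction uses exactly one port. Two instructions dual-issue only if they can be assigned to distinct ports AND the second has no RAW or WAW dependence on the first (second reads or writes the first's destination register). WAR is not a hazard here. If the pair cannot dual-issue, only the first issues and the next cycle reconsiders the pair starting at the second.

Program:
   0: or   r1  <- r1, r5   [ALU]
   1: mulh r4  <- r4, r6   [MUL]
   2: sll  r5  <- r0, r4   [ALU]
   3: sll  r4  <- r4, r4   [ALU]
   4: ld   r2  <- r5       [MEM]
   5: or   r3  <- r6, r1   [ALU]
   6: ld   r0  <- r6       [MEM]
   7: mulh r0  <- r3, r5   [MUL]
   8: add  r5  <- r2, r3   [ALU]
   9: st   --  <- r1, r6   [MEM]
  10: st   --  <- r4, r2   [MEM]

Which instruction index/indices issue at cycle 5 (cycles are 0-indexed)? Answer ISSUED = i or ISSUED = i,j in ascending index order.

#0 head=0: or.ALU+mulh.MUL i0/i1 2-wide
#1 head=2: sll.ALU+sll.ALU i2/i3 2-wide
#2 head=4: ld.MEM+or.ALU i4/i5 2-wide
#3 head=6: ld.MEM i6 WAW r0
#4 head=7: mulh.MUL+add.ALU i7/i8 2-wide
#5 head=9: st.MEM i9 no-port MEM/MEM
#6 head=10: st.MEM i10 tail

ISSUED = 9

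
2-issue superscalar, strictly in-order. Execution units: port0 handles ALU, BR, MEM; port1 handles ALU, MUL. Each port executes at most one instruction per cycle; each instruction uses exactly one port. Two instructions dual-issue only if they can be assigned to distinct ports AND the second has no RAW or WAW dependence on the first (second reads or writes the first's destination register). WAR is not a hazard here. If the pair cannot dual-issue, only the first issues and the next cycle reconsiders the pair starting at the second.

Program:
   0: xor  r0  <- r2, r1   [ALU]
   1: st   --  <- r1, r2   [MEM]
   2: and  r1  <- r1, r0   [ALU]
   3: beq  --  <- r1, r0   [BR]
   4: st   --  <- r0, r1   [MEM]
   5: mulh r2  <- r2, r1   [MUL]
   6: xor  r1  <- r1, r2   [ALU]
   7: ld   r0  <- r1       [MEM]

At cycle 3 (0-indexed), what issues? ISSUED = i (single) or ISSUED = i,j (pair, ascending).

ISSUED = 4,5

  cy0 -> i0&i1 (xor.ALU/st.MEM) dual
  cy1 -> i2 (and.ALU) RAW r1
  cy2 -> i3 (beq.BR) no-port BR/MEM
  cy3 -> i4&i5 (st.MEM/mulh.MUL) dual
  cy4 -> i6 (xor.ALU) RAW r1
  cy5 -> i7 (ld.MEM) tail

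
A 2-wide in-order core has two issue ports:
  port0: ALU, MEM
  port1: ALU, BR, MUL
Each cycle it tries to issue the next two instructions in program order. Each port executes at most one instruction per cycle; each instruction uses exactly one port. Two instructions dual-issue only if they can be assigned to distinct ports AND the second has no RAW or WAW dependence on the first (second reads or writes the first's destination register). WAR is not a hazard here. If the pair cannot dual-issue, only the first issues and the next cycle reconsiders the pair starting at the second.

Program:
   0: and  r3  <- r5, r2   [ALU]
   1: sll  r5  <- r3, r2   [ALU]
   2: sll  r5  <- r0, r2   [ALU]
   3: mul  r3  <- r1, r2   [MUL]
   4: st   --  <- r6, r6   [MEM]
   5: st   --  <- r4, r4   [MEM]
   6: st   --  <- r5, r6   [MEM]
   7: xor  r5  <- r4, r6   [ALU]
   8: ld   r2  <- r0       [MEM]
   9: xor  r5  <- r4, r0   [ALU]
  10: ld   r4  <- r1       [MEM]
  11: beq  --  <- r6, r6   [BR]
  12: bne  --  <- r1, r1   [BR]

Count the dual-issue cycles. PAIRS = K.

PAIRS = 4

#0 head=0: and i0 RAW r3
#1 head=1: sll i1 WAW r5
#2 head=2: sll+mul i2,i3 dual
#3 head=4: st i4 no-port MEM/MEM
#4 head=5: st i5 no-port MEM/MEM
#5 head=6: st+xor i6,i7 dual
#6 head=8: ld+xor i8,i9 dual
#7 head=10: ld+beq i10,i11 dual
#8 head=12: bne i12 tail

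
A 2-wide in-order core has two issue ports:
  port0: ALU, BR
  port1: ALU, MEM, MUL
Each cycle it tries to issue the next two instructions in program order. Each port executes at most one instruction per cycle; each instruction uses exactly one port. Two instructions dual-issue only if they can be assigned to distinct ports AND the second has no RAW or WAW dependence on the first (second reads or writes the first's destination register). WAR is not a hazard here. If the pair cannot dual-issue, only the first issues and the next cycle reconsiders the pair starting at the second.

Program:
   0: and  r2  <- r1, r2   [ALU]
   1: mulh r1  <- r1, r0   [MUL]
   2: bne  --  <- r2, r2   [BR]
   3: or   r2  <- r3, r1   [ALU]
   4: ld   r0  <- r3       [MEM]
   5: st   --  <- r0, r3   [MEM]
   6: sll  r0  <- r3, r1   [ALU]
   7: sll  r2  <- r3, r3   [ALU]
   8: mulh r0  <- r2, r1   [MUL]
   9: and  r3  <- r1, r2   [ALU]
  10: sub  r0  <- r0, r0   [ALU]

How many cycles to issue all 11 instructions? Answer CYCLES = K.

CYCLES = 7

0. and;mulh @i0+i1  | 2-wide
1. bne;or @i2+i3  | 2-wide
2. ld @i4  | no-port MEM/MEM
3. st;sll @i5+i6  | 2-wide
4. sll @i7  | RAW r2
5. mulh;and @i8+i9  | 2-wide
6. sub @i10  | tail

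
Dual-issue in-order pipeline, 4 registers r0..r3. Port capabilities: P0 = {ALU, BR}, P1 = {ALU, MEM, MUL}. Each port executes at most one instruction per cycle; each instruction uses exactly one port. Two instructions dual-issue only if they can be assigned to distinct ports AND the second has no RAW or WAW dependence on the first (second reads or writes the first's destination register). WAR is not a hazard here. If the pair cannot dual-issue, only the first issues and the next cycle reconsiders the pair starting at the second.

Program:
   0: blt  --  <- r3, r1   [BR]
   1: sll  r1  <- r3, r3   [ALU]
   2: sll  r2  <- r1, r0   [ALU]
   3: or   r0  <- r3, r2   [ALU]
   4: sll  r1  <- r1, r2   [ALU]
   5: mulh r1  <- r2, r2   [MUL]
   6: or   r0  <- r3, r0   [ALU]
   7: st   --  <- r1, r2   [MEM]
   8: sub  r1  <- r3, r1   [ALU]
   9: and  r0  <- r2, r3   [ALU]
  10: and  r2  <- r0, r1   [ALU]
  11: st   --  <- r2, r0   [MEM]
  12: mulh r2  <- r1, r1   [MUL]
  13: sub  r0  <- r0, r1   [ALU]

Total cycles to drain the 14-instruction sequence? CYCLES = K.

0. blt sll @i0+i1  | dual
1. sll @i2  | RAW r2
2. or sll @i3+i4  | dual
3. mulh or @i5+i6  | dual
4. st sub @i7+i8  | dual
5. and @i9  | RAW r0
6. and @i10  | RAW r2
7. st @i11  | no-port MEM/MUL
8. mulh sub @i12+i13  | dual

CYCLES = 9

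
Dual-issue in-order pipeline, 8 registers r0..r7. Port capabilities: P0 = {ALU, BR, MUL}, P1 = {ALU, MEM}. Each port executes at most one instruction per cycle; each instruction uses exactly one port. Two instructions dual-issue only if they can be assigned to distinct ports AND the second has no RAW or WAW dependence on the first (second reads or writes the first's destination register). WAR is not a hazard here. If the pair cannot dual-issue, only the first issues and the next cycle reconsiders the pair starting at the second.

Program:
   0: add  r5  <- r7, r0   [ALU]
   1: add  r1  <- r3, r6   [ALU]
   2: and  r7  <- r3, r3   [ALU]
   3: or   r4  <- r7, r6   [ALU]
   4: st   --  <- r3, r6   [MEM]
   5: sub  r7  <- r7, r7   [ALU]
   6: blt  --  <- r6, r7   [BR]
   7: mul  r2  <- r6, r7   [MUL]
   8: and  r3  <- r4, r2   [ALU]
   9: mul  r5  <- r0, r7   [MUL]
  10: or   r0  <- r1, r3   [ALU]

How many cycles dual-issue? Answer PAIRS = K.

[0] i0,i1  add.ALU;add.ALU  -- dual
[1] i2  and.ALU  -- RAW r7
[2] i3,i4  or.ALU;st.MEM  -- dual
[3] i5  sub.ALU  -- RAW r7
[4] i6  blt.BR  -- no-port BR/MUL
[5] i7  mul.MUL  -- RAW r2
[6] i8,i9  and.ALU;mul.MUL  -- dual
[7] i10  or.ALU  -- tail

PAIRS = 3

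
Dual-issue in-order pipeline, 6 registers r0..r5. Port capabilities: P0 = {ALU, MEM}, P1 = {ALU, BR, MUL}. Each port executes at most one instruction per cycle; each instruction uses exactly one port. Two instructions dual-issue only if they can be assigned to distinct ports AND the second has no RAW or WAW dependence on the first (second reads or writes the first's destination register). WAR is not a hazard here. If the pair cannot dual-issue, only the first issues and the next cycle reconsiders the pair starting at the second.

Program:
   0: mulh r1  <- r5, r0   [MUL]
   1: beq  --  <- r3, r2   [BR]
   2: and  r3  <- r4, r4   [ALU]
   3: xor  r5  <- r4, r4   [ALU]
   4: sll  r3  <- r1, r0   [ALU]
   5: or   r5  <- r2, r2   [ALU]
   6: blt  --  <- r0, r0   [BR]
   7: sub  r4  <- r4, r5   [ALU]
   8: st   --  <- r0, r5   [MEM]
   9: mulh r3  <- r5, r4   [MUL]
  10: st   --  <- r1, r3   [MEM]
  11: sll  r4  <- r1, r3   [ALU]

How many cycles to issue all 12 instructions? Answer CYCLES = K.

[0] i0  mulh  -- no-port MUL/BR
[1] i1&i2  beq/and  -- 2-wide
[2] i3&i4  xor/sll  -- 2-wide
[3] i5&i6  or/blt  -- 2-wide
[4] i7&i8  sub/st  -- 2-wide
[5] i9  mulh  -- RAW r3
[6] i10&i11  st/sll  -- 2-wide

CYCLES = 7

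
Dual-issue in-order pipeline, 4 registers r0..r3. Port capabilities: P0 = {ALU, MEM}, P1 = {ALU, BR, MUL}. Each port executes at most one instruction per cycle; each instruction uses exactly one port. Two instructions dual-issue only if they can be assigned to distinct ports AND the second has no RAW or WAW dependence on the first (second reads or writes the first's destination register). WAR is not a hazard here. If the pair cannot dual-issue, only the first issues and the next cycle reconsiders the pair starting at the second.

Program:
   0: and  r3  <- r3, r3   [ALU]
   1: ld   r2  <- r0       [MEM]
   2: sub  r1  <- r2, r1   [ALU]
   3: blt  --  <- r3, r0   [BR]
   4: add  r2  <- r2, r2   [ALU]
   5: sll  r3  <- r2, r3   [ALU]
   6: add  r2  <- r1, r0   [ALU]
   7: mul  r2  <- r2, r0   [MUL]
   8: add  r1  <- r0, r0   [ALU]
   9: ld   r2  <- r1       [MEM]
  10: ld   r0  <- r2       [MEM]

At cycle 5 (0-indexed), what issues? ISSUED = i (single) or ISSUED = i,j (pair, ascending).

ISSUED = 9

[0] i0,i1  and ld  -- dual
[1] i2,i3  sub blt  -- dual
[2] i4  add  -- RAW r2
[3] i5,i6  sll add  -- dual
[4] i7,i8  mul add  -- dual
[5] i9  ld  -- no-port MEM/MEM
[6] i10  ld  -- tail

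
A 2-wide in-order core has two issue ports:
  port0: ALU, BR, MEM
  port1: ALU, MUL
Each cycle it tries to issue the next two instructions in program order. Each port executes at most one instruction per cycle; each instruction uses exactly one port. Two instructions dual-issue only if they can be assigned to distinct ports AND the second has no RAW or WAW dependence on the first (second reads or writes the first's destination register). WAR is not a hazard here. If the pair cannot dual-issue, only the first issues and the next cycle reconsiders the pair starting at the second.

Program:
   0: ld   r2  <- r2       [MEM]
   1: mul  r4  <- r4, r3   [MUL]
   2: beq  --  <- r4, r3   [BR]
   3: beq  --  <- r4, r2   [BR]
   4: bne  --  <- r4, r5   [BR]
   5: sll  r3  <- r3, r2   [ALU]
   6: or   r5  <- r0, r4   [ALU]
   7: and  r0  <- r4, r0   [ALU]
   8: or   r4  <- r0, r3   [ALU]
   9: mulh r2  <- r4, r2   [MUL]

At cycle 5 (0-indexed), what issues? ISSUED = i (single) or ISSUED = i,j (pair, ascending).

[0] i0+i1  ld.MEM/mul.MUL  -- 2-wide
[1] i2  beq.BR  -- no-port BR/BR
[2] i3  beq.BR  -- no-port BR/BR
[3] i4+i5  bne.BR/sll.ALU  -- 2-wide
[4] i6+i7  or.ALU/and.ALU  -- 2-wide
[5] i8  or.ALU  -- RAW r4
[6] i9  mulh.MUL  -- tail

ISSUED = 8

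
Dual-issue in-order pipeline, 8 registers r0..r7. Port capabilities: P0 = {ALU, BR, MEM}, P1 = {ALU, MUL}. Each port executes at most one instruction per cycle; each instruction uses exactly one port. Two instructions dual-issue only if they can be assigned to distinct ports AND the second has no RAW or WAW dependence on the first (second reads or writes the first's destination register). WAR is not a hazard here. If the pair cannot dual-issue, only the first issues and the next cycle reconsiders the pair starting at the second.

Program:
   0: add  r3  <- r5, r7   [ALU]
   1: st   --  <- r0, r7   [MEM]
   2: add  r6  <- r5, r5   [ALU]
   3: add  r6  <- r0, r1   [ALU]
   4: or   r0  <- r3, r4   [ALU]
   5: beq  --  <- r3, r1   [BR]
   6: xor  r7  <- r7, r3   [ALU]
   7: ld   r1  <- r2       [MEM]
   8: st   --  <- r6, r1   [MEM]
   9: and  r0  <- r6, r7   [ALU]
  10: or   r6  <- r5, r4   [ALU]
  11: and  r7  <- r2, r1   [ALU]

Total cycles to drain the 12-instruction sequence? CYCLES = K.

CYCLES = 7

[0] i0,i1  add.ALU/st.MEM  -- 2-wide
[1] i2  add.ALU  -- WAW r6
[2] i3,i4  add.ALU/or.ALU  -- 2-wide
[3] i5,i6  beq.BR/xor.ALU  -- 2-wide
[4] i7  ld.MEM  -- no-port MEM/MEM
[5] i8,i9  st.MEM/and.ALU  -- 2-wide
[6] i10,i11  or.ALU/and.ALU  -- 2-wide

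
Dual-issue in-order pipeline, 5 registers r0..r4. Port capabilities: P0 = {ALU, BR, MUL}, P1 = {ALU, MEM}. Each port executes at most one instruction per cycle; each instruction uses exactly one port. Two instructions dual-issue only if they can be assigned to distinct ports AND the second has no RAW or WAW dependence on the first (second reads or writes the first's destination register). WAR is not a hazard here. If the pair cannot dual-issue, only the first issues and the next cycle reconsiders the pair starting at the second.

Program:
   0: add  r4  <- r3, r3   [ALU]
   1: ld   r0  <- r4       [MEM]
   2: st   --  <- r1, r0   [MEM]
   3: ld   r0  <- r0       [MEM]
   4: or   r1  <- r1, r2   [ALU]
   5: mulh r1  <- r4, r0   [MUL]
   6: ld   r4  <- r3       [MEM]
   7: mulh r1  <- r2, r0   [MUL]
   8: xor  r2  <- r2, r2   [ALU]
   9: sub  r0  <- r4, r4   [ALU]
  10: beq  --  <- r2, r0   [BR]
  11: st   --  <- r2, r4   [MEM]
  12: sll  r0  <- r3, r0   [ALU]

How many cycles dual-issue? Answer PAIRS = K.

PAIRS = 4

c0: i0 add.ALU  RAW r4
c1: i1 ld.MEM  no-port MEM/MEM
c2: i2 st.MEM  no-port MEM/MEM
c3: i3&i4 ld.MEM/or.ALU  dual
c4: i5&i6 mulh.MUL/ld.MEM  dual
c5: i7&i8 mulh.MUL/xor.ALU  dual
c6: i9 sub.ALU  RAW r0
c7: i10&i11 beq.BR/st.MEM  dual
c8: i12 sll.ALU  tail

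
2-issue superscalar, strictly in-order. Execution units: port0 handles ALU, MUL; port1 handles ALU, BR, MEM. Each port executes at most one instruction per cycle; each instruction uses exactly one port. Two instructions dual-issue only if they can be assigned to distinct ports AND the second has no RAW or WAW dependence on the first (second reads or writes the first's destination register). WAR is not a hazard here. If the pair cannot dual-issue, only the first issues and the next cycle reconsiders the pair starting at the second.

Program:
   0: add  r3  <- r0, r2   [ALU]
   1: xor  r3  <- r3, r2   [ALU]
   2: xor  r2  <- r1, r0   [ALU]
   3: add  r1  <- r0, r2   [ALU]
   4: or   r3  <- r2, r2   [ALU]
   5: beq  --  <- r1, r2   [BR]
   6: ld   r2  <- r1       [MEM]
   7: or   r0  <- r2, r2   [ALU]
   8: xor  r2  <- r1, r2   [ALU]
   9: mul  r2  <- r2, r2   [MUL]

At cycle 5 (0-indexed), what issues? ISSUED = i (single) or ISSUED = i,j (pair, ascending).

ISSUED = 7,8

[0] i0  add  -- RAW+WAW r3
[1] i1/i2  xor+xor  -- 2-wide
[2] i3/i4  add+or  -- 2-wide
[3] i5  beq  -- no-port BR/MEM
[4] i6  ld  -- RAW r2
[5] i7/i8  or+xor  -- 2-wide
[6] i9  mul  -- tail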